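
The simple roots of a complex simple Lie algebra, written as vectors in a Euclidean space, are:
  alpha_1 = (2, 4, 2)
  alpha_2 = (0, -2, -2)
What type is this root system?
Compute the Cartan integers a_ij = 2(alpha_i, alpha_j)/(alpha_j, alpha_j); the resulting 2x2 Cartan matrix is
[[2, -3], [-1, 2]].
The roots have two lengths (squared-length ratio 3:1); the short ones are alpha_{2}. The associated Dynkin diagram is two nodes joined by a triple edge (G_2), so the type is G_2.

G_2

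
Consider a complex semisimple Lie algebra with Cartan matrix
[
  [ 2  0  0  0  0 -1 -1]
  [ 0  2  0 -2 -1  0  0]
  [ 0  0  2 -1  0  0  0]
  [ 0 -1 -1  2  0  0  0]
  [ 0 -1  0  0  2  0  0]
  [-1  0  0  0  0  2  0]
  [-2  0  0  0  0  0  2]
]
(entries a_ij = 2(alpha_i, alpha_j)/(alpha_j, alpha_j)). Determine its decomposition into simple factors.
The diagram associated to this matrix has two connected components: the simple roots {alpha_1, alpha_6, alpha_7} form a chain of 3 nodes with a double edge at one end; the terminal node there is the unique long simple root (C_3), and {alpha_2, alpha_3, alpha_4, alpha_5} form a chain of 4 nodes with a double edge between the middle two (F_4). A semisimple Lie algebra decomposes uniquely as the direct sum of simple ideals, one per connected component of its Dynkin diagram, so g ≅ C_3 ⊕ F_4 (dimension 21 + 52 = 73).

type C_3 + type F_4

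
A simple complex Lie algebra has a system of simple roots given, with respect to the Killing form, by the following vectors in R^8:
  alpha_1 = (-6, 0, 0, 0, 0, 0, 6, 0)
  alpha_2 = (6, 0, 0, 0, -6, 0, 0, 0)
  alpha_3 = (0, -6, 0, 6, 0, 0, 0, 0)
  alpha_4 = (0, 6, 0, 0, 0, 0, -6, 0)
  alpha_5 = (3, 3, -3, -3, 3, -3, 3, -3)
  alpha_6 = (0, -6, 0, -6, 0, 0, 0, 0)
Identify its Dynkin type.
Compute the Cartan integers a_ij = 2(alpha_i, alpha_j)/(alpha_j, alpha_j); the resulting 6x6 Cartan matrix is
[[2, -1, 0, -1, 0, 0], [-1, 2, 0, 0, 0, 0], [0, 0, 2, -1, -1, 0], [-1, 0, -1, 2, 0, -1], [0, 0, -1, 0, 2, 0], [0, 0, 0, -1, 0, 2]].
All simple roots have the same length, so the diagram is simply laced. The associated Dynkin diagram is a chain of 5 nodes with one extra node attached to the third node from one end (E_6), so the type is E_6.

E_6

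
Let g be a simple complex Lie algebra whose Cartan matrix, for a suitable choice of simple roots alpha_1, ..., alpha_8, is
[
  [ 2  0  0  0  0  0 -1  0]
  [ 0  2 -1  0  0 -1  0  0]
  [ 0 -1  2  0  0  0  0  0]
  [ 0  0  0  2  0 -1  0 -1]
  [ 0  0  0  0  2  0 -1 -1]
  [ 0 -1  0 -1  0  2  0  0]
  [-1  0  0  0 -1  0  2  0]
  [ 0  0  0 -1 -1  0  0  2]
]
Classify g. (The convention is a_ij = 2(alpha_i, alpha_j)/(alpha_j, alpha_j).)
The matrix has rank 8 with 2's on the diagonal. Reading the off-diagonal entries as Dynkin edges (a single edge where a_ij = a_ji = -1; a double or triple edge where a_ij * a_ji = 2 or 3), the diagram is a chain of 8 nodes with single edges (A_8). One simple-root ordering that puts it in standard form is (alpha_1, alpha_7, alpha_5, alpha_8, alpha_4, alpha_6, alpha_2, alpha_3). So the algebra is type A_8, i.e. sl(9).

type A_8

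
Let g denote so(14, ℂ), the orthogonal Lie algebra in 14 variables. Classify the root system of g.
This is so(14) with 14 even, which has dimension 14(14-1)/2 = 91 and rank 14/2 = 7. In the classification of classical Lie algebras, the orthogonal algebra so(2n) in an even number of variables has type D_n; here n = 7, so the Dynkin diagram is a chain of 5 nodes with a fork of two nodes at one end (D_7). Hence the type is D_7.

type D_7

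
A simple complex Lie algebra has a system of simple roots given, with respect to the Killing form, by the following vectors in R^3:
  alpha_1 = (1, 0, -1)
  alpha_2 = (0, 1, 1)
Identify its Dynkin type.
A_2 (sl(3))

Compute the Cartan integers a_ij = 2(alpha_i, alpha_j)/(alpha_j, alpha_j); the resulting 2x2 Cartan matrix is
[[2, -1], [-1, 2]].
All simple roots have the same length, so the diagram is simply laced. The associated Dynkin diagram is a chain of 2 nodes with single edges (A_2), so the type is A_2 (the algebra sl(3)).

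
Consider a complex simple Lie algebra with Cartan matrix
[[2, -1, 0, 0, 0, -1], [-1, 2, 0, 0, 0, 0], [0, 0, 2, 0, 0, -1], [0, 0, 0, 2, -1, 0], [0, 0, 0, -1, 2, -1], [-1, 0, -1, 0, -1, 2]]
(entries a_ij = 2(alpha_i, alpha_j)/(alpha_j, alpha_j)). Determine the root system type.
The matrix has rank 6 with 2's on the diagonal. Reading the off-diagonal entries as Dynkin edges (a single edge where a_ij = a_ji = -1; a double or triple edge where a_ij * a_ji = 2 or 3), the diagram is a chain of 5 nodes with one extra node attached to the third node from one end (E_6). One simple-root ordering that puts it in standard form is (alpha_2, alpha_3, alpha_1, alpha_6, alpha_5, alpha_4). So the algebra is type E_6.

E6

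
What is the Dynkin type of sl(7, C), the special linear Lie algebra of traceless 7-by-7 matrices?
This is sl(7), which has dimension 7^2 - 1 = 48 and rank 7 - 1 = 6 (a Cartan subalgebra is the diagonal traceless matrices). In the classification of classical Lie algebras, the special linear algebra sl(n+1) has type A_n; here n = 6, so the Dynkin diagram is a chain of 6 nodes with single edges (A_6). Hence the type is A_6.

A_6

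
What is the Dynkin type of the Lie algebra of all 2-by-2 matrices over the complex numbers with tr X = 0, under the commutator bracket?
A1

This is sl(2), which has dimension 2^2 - 1 = 3 and rank 2 - 1 = 1 (a Cartan subalgebra is the diagonal traceless matrices). In the classification of classical Lie algebras, the special linear algebra sl(n+1) has type A_n; here n = 1, so the Dynkin diagram is a chain of 1 nodes with single edges (A_1). Hence the type is A_1.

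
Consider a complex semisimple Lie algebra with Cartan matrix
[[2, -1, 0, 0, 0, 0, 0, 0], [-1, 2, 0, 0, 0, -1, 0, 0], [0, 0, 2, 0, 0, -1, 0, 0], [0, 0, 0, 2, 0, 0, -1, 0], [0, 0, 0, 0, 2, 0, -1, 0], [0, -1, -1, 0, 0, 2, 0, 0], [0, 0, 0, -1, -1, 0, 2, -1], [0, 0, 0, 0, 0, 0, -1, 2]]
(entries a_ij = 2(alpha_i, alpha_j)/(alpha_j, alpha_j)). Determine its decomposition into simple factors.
The diagram associated to this matrix has two connected components: the simple roots {alpha_1, alpha_2, alpha_3, alpha_6} form a chain of 4 nodes with single edges (A_4), and {alpha_4, alpha_5, alpha_7, alpha_8} form a chain of 2 nodes with a fork of two nodes at one end (D_4). A semisimple Lie algebra decomposes uniquely as the direct sum of simple ideals, one per connected component of its Dynkin diagram, so g ≅ A_4 ⊕ D_4 (dimension 24 + 28 = 52).

A4 + D4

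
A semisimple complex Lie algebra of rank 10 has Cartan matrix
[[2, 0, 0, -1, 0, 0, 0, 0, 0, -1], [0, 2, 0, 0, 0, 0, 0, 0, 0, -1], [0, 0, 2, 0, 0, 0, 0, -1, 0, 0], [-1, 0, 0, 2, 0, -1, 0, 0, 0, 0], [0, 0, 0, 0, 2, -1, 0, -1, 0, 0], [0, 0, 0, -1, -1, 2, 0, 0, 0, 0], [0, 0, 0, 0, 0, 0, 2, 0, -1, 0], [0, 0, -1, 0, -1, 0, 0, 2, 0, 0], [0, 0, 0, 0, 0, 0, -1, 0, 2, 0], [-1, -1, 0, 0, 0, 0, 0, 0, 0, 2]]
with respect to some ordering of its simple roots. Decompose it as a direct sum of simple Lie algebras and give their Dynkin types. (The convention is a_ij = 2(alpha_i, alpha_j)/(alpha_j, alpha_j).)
The diagram associated to this matrix has two connected components: the simple roots {alpha_7, alpha_9} form a chain of 2 nodes with single edges (A_2), and {alpha_1, alpha_2, alpha_3, alpha_4, alpha_5, alpha_6, alpha_8, alpha_10} form a chain of 8 nodes with single edges (A_8). A semisimple Lie algebra decomposes uniquely as the direct sum of simple ideals, one per connected component of its Dynkin diagram, so g ≅ A_2 ⊕ A_8 (dimension 8 + 80 = 88).

type A_2 + type A_8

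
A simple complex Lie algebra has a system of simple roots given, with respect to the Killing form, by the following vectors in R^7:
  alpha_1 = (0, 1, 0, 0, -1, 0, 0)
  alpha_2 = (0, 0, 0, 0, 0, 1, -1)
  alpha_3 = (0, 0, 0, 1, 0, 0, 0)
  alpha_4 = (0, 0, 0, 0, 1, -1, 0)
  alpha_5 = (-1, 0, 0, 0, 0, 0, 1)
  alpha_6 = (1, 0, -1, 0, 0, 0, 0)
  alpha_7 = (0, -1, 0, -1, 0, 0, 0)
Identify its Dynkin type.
B7

Compute the Cartan integers a_ij = 2(alpha_i, alpha_j)/(alpha_j, alpha_j); the resulting 7x7 Cartan matrix is
[[2, 0, 0, -1, 0, 0, -1], [0, 2, 0, -1, -1, 0, 0], [0, 0, 2, 0, 0, 0, -1], [-1, -1, 0, 2, 0, 0, 0], [0, -1, 0, 0, 2, -1, 0], [0, 0, 0, 0, -1, 2, 0], [-1, 0, -2, 0, 0, 0, 2]].
The roots have two lengths (squared-length ratio 2:1); the short ones are alpha_{3}. The associated Dynkin diagram is a chain of 7 nodes with a double edge at one end; the terminal node there is the unique short simple root (B_7), so the type is B_7 (the algebra so(15)).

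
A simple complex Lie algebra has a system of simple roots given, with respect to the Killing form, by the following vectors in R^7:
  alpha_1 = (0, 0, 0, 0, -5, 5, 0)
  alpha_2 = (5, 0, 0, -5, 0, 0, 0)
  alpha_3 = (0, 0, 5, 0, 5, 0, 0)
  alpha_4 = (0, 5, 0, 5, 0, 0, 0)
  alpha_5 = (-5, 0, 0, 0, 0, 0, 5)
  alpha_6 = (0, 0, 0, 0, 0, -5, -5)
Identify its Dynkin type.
Compute the Cartan integers a_ij = 2(alpha_i, alpha_j)/(alpha_j, alpha_j); the resulting 6x6 Cartan matrix is
[[2, 0, -1, 0, 0, -1], [0, 2, 0, -1, -1, 0], [-1, 0, 2, 0, 0, 0], [0, -1, 0, 2, 0, 0], [0, -1, 0, 0, 2, -1], [-1, 0, 0, 0, -1, 2]].
All simple roots have the same length, so the diagram is simply laced. The associated Dynkin diagram is a chain of 6 nodes with single edges (A_6), so the type is A_6 (the algebra sl(7)).

type A_6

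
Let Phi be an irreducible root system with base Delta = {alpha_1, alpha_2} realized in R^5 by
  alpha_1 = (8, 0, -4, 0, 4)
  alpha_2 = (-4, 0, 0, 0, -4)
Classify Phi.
Compute the Cartan integers a_ij = 2(alpha_i, alpha_j)/(alpha_j, alpha_j); the resulting 2x2 Cartan matrix is
[[2, -3], [-1, 2]].
The roots have two lengths (squared-length ratio 3:1); the short ones are alpha_{2}. The associated Dynkin diagram is two nodes joined by a triple edge (G_2), so the type is G_2.

type G_2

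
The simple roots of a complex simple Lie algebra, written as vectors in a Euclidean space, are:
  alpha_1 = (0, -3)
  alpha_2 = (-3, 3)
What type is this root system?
type B_2

Compute the Cartan integers a_ij = 2(alpha_i, alpha_j)/(alpha_j, alpha_j); the resulting 2x2 Cartan matrix is
[[2, -1], [-2, 2]].
The roots have two lengths (squared-length ratio 2:1); the short ones are alpha_{1}. The associated Dynkin diagram is a chain of 2 nodes with a double edge at one end; the terminal node there is the unique short simple root (B_2), so the type is B_2 (the algebra so(5)).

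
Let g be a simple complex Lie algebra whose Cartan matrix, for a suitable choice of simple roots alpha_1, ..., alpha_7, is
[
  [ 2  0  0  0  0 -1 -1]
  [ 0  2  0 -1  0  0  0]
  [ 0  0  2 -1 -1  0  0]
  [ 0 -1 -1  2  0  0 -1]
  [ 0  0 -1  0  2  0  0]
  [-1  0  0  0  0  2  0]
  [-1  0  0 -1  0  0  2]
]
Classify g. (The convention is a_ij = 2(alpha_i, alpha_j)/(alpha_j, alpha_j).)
The matrix has rank 7 with 2's on the diagonal. Reading the off-diagonal entries as Dynkin edges (a single edge where a_ij = a_ji = -1; a double or triple edge where a_ij * a_ji = 2 or 3), the diagram is a chain of 6 nodes with one extra node attached to the third node from one end (E_7). One simple-root ordering that puts it in standard form is (alpha_5, alpha_2, alpha_3, alpha_4, alpha_7, alpha_1, alpha_6). So the algebra is type E_7.

E_7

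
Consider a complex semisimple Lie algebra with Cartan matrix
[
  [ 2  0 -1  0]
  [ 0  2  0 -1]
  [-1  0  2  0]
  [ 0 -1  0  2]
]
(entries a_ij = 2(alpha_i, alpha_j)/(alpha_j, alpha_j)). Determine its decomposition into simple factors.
A2 + A2

The diagram associated to this matrix has two connected components: the simple roots {alpha_2, alpha_4} form a chain of 2 nodes with single edges (A_2), and {alpha_1, alpha_3} form a chain of 2 nodes with single edges (A_2). A semisimple Lie algebra decomposes uniquely as the direct sum of simple ideals, one per connected component of its Dynkin diagram, so g ≅ A_2 ⊕ A_2 (dimension 8 + 8 = 16).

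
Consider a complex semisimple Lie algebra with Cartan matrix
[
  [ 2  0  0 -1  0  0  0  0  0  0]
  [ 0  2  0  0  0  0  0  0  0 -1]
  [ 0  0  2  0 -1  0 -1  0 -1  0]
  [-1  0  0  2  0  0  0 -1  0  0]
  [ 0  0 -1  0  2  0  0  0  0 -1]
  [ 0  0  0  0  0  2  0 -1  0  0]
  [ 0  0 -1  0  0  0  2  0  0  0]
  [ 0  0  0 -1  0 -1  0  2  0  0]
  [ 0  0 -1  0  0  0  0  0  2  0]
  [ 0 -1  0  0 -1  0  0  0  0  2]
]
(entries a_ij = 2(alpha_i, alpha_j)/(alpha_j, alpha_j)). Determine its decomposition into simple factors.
The diagram associated to this matrix has two connected components: the simple roots {alpha_1, alpha_4, alpha_6, alpha_8} form a chain of 4 nodes with single edges (A_4), and {alpha_2, alpha_3, alpha_5, alpha_7, alpha_9, alpha_10} form a chain of 4 nodes with a fork of two nodes at one end (D_6). A semisimple Lie algebra decomposes uniquely as the direct sum of simple ideals, one per connected component of its Dynkin diagram, so g ≅ A_4 ⊕ D_6 (dimension 24 + 66 = 90).

A_4 (sl(5)) ⊕ D_6 (so(12))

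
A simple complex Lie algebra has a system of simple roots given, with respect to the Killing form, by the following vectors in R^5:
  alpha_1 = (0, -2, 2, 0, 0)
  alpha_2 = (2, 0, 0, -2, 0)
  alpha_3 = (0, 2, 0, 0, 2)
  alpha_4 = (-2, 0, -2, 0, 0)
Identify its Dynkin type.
Compute the Cartan integers a_ij = 2(alpha_i, alpha_j)/(alpha_j, alpha_j); the resulting 4x4 Cartan matrix is
[[2, 0, -1, -1], [0, 2, 0, -1], [-1, 0, 2, 0], [-1, -1, 0, 2]].
All simple roots have the same length, so the diagram is simply laced. The associated Dynkin diagram is a chain of 4 nodes with single edges (A_4), so the type is A_4 (the algebra sl(5)).

A_4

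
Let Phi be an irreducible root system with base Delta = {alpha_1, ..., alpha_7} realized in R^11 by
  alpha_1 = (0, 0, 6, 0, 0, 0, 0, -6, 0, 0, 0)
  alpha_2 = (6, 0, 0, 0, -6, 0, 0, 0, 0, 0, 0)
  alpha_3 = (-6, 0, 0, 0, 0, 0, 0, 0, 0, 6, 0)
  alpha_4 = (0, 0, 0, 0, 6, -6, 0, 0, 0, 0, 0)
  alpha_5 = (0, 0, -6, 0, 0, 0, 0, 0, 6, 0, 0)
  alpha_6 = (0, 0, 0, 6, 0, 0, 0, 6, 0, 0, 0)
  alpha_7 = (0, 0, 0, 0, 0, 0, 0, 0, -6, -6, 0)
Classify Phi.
A_7 (sl(8))

Compute the Cartan integers a_ij = 2(alpha_i, alpha_j)/(alpha_j, alpha_j); the resulting 7x7 Cartan matrix is
[[2, 0, 0, 0, -1, -1, 0], [0, 2, -1, -1, 0, 0, 0], [0, -1, 2, 0, 0, 0, -1], [0, -1, 0, 2, 0, 0, 0], [-1, 0, 0, 0, 2, 0, -1], [-1, 0, 0, 0, 0, 2, 0], [0, 0, -1, 0, -1, 0, 2]].
All simple roots have the same length, so the diagram is simply laced. The associated Dynkin diagram is a chain of 7 nodes with single edges (A_7), so the type is A_7 (the algebra sl(8)).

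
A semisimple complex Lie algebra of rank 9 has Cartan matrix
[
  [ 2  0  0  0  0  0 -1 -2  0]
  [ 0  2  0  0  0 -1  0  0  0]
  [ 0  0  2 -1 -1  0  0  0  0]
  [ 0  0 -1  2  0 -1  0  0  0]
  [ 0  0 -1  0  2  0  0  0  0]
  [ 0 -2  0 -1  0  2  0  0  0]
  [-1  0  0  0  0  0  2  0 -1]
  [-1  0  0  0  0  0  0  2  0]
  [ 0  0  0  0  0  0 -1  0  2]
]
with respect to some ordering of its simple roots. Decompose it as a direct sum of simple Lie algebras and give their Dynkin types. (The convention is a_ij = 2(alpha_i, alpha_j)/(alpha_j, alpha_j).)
The diagram associated to this matrix has two connected components: the simple roots {alpha_1, alpha_7, alpha_8, alpha_9} form a chain of 4 nodes with a double edge at one end; the terminal node there is the unique short simple root (B_4), and {alpha_2, alpha_3, alpha_4, alpha_5, alpha_6} form a chain of 5 nodes with a double edge at one end; the terminal node there is the unique short simple root (B_5). A semisimple Lie algebra decomposes uniquely as the direct sum of simple ideals, one per connected component of its Dynkin diagram, so g ≅ B_4 ⊕ B_5 (dimension 36 + 55 = 91).

B_4 + B_5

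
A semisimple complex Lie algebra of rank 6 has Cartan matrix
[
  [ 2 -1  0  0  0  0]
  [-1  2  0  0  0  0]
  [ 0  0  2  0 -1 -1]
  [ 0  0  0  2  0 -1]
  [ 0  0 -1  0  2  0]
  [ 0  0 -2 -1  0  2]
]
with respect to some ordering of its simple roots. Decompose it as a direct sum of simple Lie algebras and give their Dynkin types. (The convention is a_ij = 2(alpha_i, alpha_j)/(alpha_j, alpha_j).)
type A_2 ⊕ type F_4

The diagram associated to this matrix has two connected components: the simple roots {alpha_1, alpha_2} form a chain of 2 nodes with single edges (A_2), and {alpha_3, alpha_4, alpha_5, alpha_6} form a chain of 4 nodes with a double edge between the middle two (F_4). A semisimple Lie algebra decomposes uniquely as the direct sum of simple ideals, one per connected component of its Dynkin diagram, so g ≅ A_2 ⊕ F_4 (dimension 8 + 52 = 60).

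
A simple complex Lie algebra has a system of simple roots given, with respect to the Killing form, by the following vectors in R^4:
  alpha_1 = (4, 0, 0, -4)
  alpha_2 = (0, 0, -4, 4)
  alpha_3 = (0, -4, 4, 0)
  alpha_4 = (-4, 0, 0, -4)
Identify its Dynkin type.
type D_4

Compute the Cartan integers a_ij = 2(alpha_i, alpha_j)/(alpha_j, alpha_j); the resulting 4x4 Cartan matrix is
[[2, -1, 0, 0], [-1, 2, -1, -1], [0, -1, 2, 0], [0, -1, 0, 2]].
All simple roots have the same length, so the diagram is simply laced. The associated Dynkin diagram is a chain of 2 nodes with a fork of two nodes at one end (D_4), so the type is D_4 (the algebra so(8)).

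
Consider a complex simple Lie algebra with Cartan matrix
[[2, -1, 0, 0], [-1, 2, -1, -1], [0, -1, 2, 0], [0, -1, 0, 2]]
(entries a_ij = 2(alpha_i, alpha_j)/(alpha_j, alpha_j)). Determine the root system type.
The matrix has rank 4 with 2's on the diagonal. Reading the off-diagonal entries as Dynkin edges (a single edge where a_ij = a_ji = -1; a double or triple edge where a_ij * a_ji = 2 or 3), the diagram is a chain of 2 nodes with a fork of two nodes at one end (D_4). One simple-root ordering that puts it in standard form is (alpha_3, alpha_2, alpha_4, alpha_1). So the algebra is type D_4, i.e. so(8).

D_4 (so(8))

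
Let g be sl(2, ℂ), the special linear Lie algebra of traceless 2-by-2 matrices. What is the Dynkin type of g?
A_1

This is sl(2), which has dimension 2^2 - 1 = 3 and rank 2 - 1 = 1 (a Cartan subalgebra is the diagonal traceless matrices). In the classification of classical Lie algebras, the special linear algebra sl(n+1) has type A_n; here n = 1, so the Dynkin diagram is a chain of 1 nodes with single edges (A_1). Hence the type is A_1.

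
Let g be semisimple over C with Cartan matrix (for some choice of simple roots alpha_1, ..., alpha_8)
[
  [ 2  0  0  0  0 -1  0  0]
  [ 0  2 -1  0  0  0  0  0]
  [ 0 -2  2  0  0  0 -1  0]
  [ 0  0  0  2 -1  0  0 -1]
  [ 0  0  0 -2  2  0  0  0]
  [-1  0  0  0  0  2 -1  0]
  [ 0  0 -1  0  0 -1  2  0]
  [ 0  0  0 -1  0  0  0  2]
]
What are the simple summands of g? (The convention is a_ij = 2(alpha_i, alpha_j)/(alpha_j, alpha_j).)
B5 + C3

The diagram associated to this matrix has two connected components: the simple roots {alpha_1, alpha_2, alpha_3, alpha_6, alpha_7} form a chain of 5 nodes with a double edge at one end; the terminal node there is the unique short simple root (B_5), and {alpha_4, alpha_5, alpha_8} form a chain of 3 nodes with a double edge at one end; the terminal node there is the unique long simple root (C_3). A semisimple Lie algebra decomposes uniquely as the direct sum of simple ideals, one per connected component of its Dynkin diagram, so g ≅ B_5 ⊕ C_3 (dimension 55 + 21 = 76).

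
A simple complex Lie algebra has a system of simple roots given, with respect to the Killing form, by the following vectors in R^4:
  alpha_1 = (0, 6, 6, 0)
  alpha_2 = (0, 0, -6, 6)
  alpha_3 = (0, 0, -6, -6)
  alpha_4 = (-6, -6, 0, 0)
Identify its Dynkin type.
Compute the Cartan integers a_ij = 2(alpha_i, alpha_j)/(alpha_j, alpha_j); the resulting 4x4 Cartan matrix is
[[2, -1, -1, -1], [-1, 2, 0, 0], [-1, 0, 2, 0], [-1, 0, 0, 2]].
All simple roots have the same length, so the diagram is simply laced. The associated Dynkin diagram is a chain of 2 nodes with a fork of two nodes at one end (D_4), so the type is D_4 (the algebra so(8)).

D_4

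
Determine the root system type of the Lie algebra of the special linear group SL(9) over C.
type A_8

This is sl(9), which has dimension 9^2 - 1 = 80 and rank 9 - 1 = 8 (a Cartan subalgebra is the diagonal traceless matrices). In the classification of classical Lie algebras, the special linear algebra sl(n+1) has type A_n; here n = 8, so the Dynkin diagram is a chain of 8 nodes with single edges (A_8). Hence the type is A_8.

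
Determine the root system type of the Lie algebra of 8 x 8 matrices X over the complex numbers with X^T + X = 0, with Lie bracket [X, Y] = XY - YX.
D_4 (so(8))

This is so(8) with 8 even, which has dimension 8(8-1)/2 = 28 and rank 8/2 = 4. In the classification of classical Lie algebras, the orthogonal algebra so(2n) in an even number of variables has type D_n; here n = 4, so the Dynkin diagram is a chain of 2 nodes with a fork of two nodes at one end (D_4). Hence the type is D_4.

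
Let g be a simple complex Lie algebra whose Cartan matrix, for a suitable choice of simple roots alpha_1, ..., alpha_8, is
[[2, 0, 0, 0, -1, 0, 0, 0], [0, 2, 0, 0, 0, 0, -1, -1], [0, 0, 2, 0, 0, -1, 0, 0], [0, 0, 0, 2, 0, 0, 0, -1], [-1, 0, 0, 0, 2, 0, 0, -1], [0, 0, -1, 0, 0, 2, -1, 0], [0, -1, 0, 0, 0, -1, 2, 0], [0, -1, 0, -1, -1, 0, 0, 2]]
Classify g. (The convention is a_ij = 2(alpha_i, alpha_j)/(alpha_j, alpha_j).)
The matrix has rank 8 with 2's on the diagonal. Reading the off-diagonal entries as Dynkin edges (a single edge where a_ij = a_ji = -1; a double or triple edge where a_ij * a_ji = 2 or 3), the diagram is a chain of 7 nodes with one extra node attached to the third node from one end (E_8). One simple-root ordering that puts it in standard form is (alpha_1, alpha_4, alpha_5, alpha_8, alpha_2, alpha_7, alpha_6, alpha_3). So the algebra is type E_8.

E_8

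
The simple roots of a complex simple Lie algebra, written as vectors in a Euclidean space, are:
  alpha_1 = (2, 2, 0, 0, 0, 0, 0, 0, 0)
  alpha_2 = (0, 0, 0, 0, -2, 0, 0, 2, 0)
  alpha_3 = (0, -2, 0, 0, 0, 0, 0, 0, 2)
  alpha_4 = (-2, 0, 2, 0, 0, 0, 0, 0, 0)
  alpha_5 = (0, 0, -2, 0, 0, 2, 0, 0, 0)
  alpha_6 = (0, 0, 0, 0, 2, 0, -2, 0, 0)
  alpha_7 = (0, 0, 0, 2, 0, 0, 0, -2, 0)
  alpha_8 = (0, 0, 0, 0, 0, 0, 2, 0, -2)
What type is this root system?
Compute the Cartan integers a_ij = 2(alpha_i, alpha_j)/(alpha_j, alpha_j); the resulting 8x8 Cartan matrix is
[[2, 0, -1, -1, 0, 0, 0, 0], [0, 2, 0, 0, 0, -1, -1, 0], [-1, 0, 2, 0, 0, 0, 0, -1], [-1, 0, 0, 2, -1, 0, 0, 0], [0, 0, 0, -1, 2, 0, 0, 0], [0, -1, 0, 0, 0, 2, 0, -1], [0, -1, 0, 0, 0, 0, 2, 0], [0, 0, -1, 0, 0, -1, 0, 2]].
All simple roots have the same length, so the diagram is simply laced. The associated Dynkin diagram is a chain of 8 nodes with single edges (A_8), so the type is A_8 (the algebra sl(9)).

A_8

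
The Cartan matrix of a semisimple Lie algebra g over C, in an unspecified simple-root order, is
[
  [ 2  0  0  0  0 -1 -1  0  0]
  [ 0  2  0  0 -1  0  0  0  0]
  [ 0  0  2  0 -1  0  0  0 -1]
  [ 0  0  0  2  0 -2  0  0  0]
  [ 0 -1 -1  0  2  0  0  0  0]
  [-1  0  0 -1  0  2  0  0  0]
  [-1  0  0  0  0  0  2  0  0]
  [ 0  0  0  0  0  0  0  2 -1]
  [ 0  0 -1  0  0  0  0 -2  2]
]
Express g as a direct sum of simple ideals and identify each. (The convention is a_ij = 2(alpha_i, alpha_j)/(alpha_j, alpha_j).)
B_5 + C_4

The diagram associated to this matrix has two connected components: the simple roots {alpha_2, alpha_3, alpha_5, alpha_8, alpha_9} form a chain of 5 nodes with a double edge at one end; the terminal node there is the unique short simple root (B_5), and {alpha_1, alpha_4, alpha_6, alpha_7} form a chain of 4 nodes with a double edge at one end; the terminal node there is the unique long simple root (C_4). A semisimple Lie algebra decomposes uniquely as the direct sum of simple ideals, one per connected component of its Dynkin diagram, so g ≅ B_5 ⊕ C_4 (dimension 55 + 36 = 91).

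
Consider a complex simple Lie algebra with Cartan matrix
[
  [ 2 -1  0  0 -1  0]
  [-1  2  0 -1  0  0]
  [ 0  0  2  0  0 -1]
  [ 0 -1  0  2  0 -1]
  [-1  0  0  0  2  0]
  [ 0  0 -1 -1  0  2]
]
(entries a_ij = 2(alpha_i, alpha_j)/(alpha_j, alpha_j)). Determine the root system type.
A_6 (sl(7))

The matrix has rank 6 with 2's on the diagonal. Reading the off-diagonal entries as Dynkin edges (a single edge where a_ij = a_ji = -1; a double or triple edge where a_ij * a_ji = 2 or 3), the diagram is a chain of 6 nodes with single edges (A_6). One simple-root ordering that puts it in standard form is (alpha_5, alpha_1, alpha_2, alpha_4, alpha_6, alpha_3). So the algebra is type A_6, i.e. sl(7).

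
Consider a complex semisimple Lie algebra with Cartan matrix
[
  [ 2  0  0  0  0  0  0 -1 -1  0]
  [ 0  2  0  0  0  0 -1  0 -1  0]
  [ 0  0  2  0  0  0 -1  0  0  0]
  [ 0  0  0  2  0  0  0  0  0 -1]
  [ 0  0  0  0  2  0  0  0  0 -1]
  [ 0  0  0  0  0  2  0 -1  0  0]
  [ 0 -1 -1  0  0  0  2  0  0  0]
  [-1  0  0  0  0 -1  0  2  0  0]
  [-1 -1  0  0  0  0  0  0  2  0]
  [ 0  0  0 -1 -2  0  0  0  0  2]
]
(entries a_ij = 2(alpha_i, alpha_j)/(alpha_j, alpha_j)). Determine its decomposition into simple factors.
The diagram associated to this matrix has two connected components: the simple roots {alpha_1, alpha_2, alpha_3, alpha_6, alpha_7, alpha_8, alpha_9} form a chain of 7 nodes with single edges (A_7), and {alpha_4, alpha_5, alpha_10} form a chain of 3 nodes with a double edge at one end; the terminal node there is the unique short simple root (B_3). A semisimple Lie algebra decomposes uniquely as the direct sum of simple ideals, one per connected component of its Dynkin diagram, so g ≅ A_7 ⊕ B_3 (dimension 63 + 21 = 84).

A_7 (sl(8)) + B_3 (so(7))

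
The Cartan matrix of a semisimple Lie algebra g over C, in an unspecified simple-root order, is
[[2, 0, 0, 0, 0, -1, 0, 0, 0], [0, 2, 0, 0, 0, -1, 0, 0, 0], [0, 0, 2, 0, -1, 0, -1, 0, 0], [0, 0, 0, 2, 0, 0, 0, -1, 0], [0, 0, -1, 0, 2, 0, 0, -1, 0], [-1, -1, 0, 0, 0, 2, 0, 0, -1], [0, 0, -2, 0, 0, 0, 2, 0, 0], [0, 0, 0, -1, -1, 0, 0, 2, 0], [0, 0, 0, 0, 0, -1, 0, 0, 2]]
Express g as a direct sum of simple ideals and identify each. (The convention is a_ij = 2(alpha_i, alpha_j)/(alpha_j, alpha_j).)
C5 ⊕ D4

The diagram associated to this matrix has two connected components: the simple roots {alpha_3, alpha_4, alpha_5, alpha_7, alpha_8} form a chain of 5 nodes with a double edge at one end; the terminal node there is the unique long simple root (C_5), and {alpha_1, alpha_2, alpha_6, alpha_9} form a chain of 2 nodes with a fork of two nodes at one end (D_4). A semisimple Lie algebra decomposes uniquely as the direct sum of simple ideals, one per connected component of its Dynkin diagram, so g ≅ C_5 ⊕ D_4 (dimension 55 + 28 = 83).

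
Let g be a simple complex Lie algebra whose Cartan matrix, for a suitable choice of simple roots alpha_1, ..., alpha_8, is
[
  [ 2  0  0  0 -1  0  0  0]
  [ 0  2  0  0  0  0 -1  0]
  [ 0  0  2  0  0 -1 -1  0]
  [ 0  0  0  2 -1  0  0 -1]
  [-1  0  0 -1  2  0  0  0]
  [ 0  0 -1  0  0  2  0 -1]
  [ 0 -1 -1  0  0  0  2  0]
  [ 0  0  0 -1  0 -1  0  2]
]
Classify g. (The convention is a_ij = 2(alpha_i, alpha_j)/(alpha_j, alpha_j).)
A_8 (sl(9))

The matrix has rank 8 with 2's on the diagonal. Reading the off-diagonal entries as Dynkin edges (a single edge where a_ij = a_ji = -1; a double or triple edge where a_ij * a_ji = 2 or 3), the diagram is a chain of 8 nodes with single edges (A_8). One simple-root ordering that puts it in standard form is (alpha_2, alpha_7, alpha_3, alpha_6, alpha_8, alpha_4, alpha_5, alpha_1). So the algebra is type A_8, i.e. sl(9).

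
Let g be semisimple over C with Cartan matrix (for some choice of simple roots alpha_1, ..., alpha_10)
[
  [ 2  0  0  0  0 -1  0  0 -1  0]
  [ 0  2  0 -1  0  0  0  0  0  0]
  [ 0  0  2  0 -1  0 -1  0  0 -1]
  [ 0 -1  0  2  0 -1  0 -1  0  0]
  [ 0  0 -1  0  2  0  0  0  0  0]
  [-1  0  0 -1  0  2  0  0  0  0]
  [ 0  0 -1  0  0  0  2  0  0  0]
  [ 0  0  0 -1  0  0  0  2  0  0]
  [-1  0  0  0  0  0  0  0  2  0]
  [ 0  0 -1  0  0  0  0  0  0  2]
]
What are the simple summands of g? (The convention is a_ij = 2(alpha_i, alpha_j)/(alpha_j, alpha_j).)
D_4 + D_6

The diagram associated to this matrix has two connected components: the simple roots {alpha_3, alpha_5, alpha_7, alpha_10} form a chain of 2 nodes with a fork of two nodes at one end (D_4), and {alpha_1, alpha_2, alpha_4, alpha_6, alpha_8, alpha_9} form a chain of 4 nodes with a fork of two nodes at one end (D_6). A semisimple Lie algebra decomposes uniquely as the direct sum of simple ideals, one per connected component of its Dynkin diagram, so g ≅ D_4 ⊕ D_6 (dimension 28 + 66 = 94).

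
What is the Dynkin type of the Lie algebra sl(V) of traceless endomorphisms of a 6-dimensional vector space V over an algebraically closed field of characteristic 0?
This is sl(6), which has dimension 6^2 - 1 = 35 and rank 6 - 1 = 5 (a Cartan subalgebra is the diagonal traceless matrices). In the classification of classical Lie algebras, the special linear algebra sl(n+1) has type A_n; here n = 5, so the Dynkin diagram is a chain of 5 nodes with single edges (A_5). Hence the type is A_5.

A5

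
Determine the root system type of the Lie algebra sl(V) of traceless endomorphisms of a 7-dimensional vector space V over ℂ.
type A_6

This is sl(7), which has dimension 7^2 - 1 = 48 and rank 7 - 1 = 6 (a Cartan subalgebra is the diagonal traceless matrices). In the classification of classical Lie algebras, the special linear algebra sl(n+1) has type A_n; here n = 6, so the Dynkin diagram is a chain of 6 nodes with single edges (A_6). Hence the type is A_6.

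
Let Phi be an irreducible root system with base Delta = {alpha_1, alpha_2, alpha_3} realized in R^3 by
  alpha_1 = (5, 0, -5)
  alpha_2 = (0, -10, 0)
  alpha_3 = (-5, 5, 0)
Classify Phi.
Compute the Cartan integers a_ij = 2(alpha_i, alpha_j)/(alpha_j, alpha_j); the resulting 3x3 Cartan matrix is
[[2, 0, -1], [0, 2, -2], [-1, -1, 2]].
The roots have two lengths (squared-length ratio 2:1); the short ones are alpha_{1,3}. The associated Dynkin diagram is a chain of 3 nodes with a double edge at one end; the terminal node there is the unique long simple root (C_3), so the type is C_3 (the algebra sp(6)).

C3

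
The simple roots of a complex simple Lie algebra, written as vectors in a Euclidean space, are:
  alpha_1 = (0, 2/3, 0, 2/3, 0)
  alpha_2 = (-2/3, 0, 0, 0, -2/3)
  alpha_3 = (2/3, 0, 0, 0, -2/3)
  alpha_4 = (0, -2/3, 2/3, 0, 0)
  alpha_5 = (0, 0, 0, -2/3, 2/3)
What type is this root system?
Compute the Cartan integers a_ij = 2(alpha_i, alpha_j)/(alpha_j, alpha_j); the resulting 5x5 Cartan matrix is
[[2, 0, 0, -1, -1], [0, 2, 0, 0, -1], [0, 0, 2, 0, -1], [-1, 0, 0, 2, 0], [-1, -1, -1, 0, 2]].
All simple roots have the same length, so the diagram is simply laced. The associated Dynkin diagram is a chain of 3 nodes with a fork of two nodes at one end (D_5), so the type is D_5 (the algebra so(10)).

D_5 (so(10))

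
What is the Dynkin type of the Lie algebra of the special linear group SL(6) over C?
This is sl(6), which has dimension 6^2 - 1 = 35 and rank 6 - 1 = 5 (a Cartan subalgebra is the diagonal traceless matrices). In the classification of classical Lie algebras, the special linear algebra sl(n+1) has type A_n; here n = 5, so the Dynkin diagram is a chain of 5 nodes with single edges (A_5). Hence the type is A_5.

type A_5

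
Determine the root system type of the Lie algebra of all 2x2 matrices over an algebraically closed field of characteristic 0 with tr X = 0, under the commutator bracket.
This is sl(2), which has dimension 2^2 - 1 = 3 and rank 2 - 1 = 1 (a Cartan subalgebra is the diagonal traceless matrices). In the classification of classical Lie algebras, the special linear algebra sl(n+1) has type A_n; here n = 1, so the Dynkin diagram is a chain of 1 nodes with single edges (A_1). Hence the type is A_1.

A1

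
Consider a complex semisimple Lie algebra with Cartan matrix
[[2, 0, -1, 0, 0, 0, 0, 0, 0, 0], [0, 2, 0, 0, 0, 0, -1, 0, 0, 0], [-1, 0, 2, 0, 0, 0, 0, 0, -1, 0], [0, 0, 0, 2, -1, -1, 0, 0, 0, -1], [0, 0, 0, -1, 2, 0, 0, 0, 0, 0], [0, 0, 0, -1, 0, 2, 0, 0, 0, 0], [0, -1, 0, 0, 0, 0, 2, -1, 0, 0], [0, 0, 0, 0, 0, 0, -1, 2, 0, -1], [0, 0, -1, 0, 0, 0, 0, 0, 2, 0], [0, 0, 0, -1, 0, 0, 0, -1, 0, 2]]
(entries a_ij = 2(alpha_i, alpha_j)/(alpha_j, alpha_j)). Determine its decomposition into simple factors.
A_3 + D_7

The diagram associated to this matrix has two connected components: the simple roots {alpha_1, alpha_3, alpha_9} form a chain of 3 nodes with single edges (A_3), and {alpha_2, alpha_4, alpha_5, alpha_6, alpha_7, alpha_8, alpha_10} form a chain of 5 nodes with a fork of two nodes at one end (D_7). A semisimple Lie algebra decomposes uniquely as the direct sum of simple ideals, one per connected component of its Dynkin diagram, so g ≅ A_3 ⊕ D_7 (dimension 15 + 91 = 106).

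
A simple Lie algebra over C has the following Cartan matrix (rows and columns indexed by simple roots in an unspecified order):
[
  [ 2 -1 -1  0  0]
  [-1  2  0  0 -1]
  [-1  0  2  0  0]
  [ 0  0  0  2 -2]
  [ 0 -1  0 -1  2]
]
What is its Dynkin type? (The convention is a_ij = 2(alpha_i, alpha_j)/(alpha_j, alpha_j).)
C_5 (sp(10))

The matrix has rank 5 with 2's on the diagonal. Reading the off-diagonal entries as Dynkin edges (a single edge where a_ij = a_ji = -1; a double or triple edge where a_ij * a_ji = 2 or 3), the diagram is a chain of 5 nodes with a double edge at one end; the terminal node there is the unique long simple root (C_5). One simple-root ordering that puts it in standard form is (alpha_3, alpha_1, alpha_2, alpha_5, alpha_4). So the algebra is type C_5, i.e. sp(10).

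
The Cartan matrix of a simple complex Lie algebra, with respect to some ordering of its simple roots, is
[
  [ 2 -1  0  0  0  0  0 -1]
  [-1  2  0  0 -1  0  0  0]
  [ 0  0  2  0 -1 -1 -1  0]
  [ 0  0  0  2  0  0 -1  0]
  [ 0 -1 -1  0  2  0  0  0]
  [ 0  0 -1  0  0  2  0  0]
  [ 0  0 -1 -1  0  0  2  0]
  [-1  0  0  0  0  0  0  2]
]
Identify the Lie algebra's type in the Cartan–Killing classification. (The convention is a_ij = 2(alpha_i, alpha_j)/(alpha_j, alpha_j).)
E_8

The matrix has rank 8 with 2's on the diagonal. Reading the off-diagonal entries as Dynkin edges (a single edge where a_ij = a_ji = -1; a double or triple edge where a_ij * a_ji = 2 or 3), the diagram is a chain of 7 nodes with one extra node attached to the third node from one end (E_8). One simple-root ordering that puts it in standard form is (alpha_4, alpha_6, alpha_7, alpha_3, alpha_5, alpha_2, alpha_1, alpha_8). So the algebra is type E_8.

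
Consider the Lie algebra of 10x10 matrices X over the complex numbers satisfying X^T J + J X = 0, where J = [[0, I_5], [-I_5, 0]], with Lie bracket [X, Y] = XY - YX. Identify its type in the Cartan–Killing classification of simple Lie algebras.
This is sp(10), which has dimension 10(10+1)/2 = 55 and rank 10/2 = 5. In the classification of classical Lie algebras, the symplectic algebra sp(2n) has type C_n; here n = 5, so the Dynkin diagram is a chain of 5 nodes with a double edge at one end; the terminal node there is the unique long simple root (C_5). Hence the type is C_5.

type C_5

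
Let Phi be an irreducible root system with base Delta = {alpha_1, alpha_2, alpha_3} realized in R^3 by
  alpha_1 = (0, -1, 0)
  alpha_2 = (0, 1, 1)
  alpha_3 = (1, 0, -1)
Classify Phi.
Compute the Cartan integers a_ij = 2(alpha_i, alpha_j)/(alpha_j, alpha_j); the resulting 3x3 Cartan matrix is
[[2, -1, 0], [-2, 2, -1], [0, -1, 2]].
The roots have two lengths (squared-length ratio 2:1); the short ones are alpha_{1}. The associated Dynkin diagram is a chain of 3 nodes with a double edge at one end; the terminal node there is the unique short simple root (B_3), so the type is B_3 (the algebra so(7)).

B_3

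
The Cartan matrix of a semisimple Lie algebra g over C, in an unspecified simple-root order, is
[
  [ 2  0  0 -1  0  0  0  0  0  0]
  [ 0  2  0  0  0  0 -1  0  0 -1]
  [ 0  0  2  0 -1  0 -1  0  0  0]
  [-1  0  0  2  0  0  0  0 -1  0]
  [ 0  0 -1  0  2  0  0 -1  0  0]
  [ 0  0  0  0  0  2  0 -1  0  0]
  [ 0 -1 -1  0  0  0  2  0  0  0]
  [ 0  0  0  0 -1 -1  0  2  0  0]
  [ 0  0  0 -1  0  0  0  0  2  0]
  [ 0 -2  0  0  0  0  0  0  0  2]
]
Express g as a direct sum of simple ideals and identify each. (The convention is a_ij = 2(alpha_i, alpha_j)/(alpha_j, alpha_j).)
The diagram associated to this matrix has two connected components: the simple roots {alpha_1, alpha_4, alpha_9} form a chain of 3 nodes with single edges (A_3), and {alpha_2, alpha_3, alpha_5, alpha_6, alpha_7, alpha_8, alpha_10} form a chain of 7 nodes with a double edge at one end; the terminal node there is the unique long simple root (C_7). A semisimple Lie algebra decomposes uniquely as the direct sum of simple ideals, one per connected component of its Dynkin diagram, so g ≅ A_3 ⊕ C_7 (dimension 15 + 105 = 120).

A_3 (sl(4)) + C_7 (sp(14))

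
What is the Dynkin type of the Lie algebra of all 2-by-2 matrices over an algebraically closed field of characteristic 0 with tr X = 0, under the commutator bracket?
A_1 (sl(2))

This is sl(2), which has dimension 2^2 - 1 = 3 and rank 2 - 1 = 1 (a Cartan subalgebra is the diagonal traceless matrices). In the classification of classical Lie algebras, the special linear algebra sl(n+1) has type A_n; here n = 1, so the Dynkin diagram is a chain of 1 nodes with single edges (A_1). Hence the type is A_1.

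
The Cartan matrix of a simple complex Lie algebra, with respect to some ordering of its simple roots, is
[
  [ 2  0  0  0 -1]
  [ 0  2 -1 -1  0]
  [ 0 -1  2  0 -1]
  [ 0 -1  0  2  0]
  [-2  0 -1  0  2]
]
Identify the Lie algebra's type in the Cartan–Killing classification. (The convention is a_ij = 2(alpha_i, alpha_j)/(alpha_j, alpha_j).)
B5

The matrix has rank 5 with 2's on the diagonal. Reading the off-diagonal entries as Dynkin edges (a single edge where a_ij = a_ji = -1; a double or triple edge where a_ij * a_ji = 2 or 3), the diagram is a chain of 5 nodes with a double edge at one end; the terminal node there is the unique short simple root (B_5). One simple-root ordering that puts it in standard form is (alpha_4, alpha_2, alpha_3, alpha_5, alpha_1). So the algebra is type B_5, i.e. so(11).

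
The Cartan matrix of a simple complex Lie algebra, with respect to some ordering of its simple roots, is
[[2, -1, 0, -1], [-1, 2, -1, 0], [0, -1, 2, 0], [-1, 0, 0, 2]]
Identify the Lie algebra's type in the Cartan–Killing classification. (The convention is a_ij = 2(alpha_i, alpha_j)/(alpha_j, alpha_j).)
A4

The matrix has rank 4 with 2's on the diagonal. Reading the off-diagonal entries as Dynkin edges (a single edge where a_ij = a_ji = -1; a double or triple edge where a_ij * a_ji = 2 or 3), the diagram is a chain of 4 nodes with single edges (A_4). One simple-root ordering that puts it in standard form is (alpha_3, alpha_2, alpha_1, alpha_4). So the algebra is type A_4, i.e. sl(5).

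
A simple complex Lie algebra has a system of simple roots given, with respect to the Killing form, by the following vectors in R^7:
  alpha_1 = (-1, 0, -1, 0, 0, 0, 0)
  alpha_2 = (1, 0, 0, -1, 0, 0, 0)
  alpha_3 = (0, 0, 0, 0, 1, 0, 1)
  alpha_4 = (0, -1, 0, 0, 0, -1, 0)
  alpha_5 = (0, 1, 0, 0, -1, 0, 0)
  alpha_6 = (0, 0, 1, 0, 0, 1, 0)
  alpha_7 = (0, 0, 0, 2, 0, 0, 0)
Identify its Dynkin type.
Compute the Cartan integers a_ij = 2(alpha_i, alpha_j)/(alpha_j, alpha_j); the resulting 7x7 Cartan matrix is
[[2, -1, 0, 0, 0, -1, 0], [-1, 2, 0, 0, 0, 0, -1], [0, 0, 2, 0, -1, 0, 0], [0, 0, 0, 2, -1, -1, 0], [0, 0, -1, -1, 2, 0, 0], [-1, 0, 0, -1, 0, 2, 0], [0, -2, 0, 0, 0, 0, 2]].
The roots have two lengths (squared-length ratio 2:1); the short ones are alpha_{1,2,3,4,5,6}. The associated Dynkin diagram is a chain of 7 nodes with a double edge at one end; the terminal node there is the unique long simple root (C_7), so the type is C_7 (the algebra sp(14)).

C7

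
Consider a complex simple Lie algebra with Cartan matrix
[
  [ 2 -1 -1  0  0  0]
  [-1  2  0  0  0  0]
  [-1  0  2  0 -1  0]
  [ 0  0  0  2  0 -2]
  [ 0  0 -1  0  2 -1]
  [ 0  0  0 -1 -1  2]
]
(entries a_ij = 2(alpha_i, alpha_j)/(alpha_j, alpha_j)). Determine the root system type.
type C_6

The matrix has rank 6 with 2's on the diagonal. Reading the off-diagonal entries as Dynkin edges (a single edge where a_ij = a_ji = -1; a double or triple edge where a_ij * a_ji = 2 or 3), the diagram is a chain of 6 nodes with a double edge at one end; the terminal node there is the unique long simple root (C_6). One simple-root ordering that puts it in standard form is (alpha_2, alpha_1, alpha_3, alpha_5, alpha_6, alpha_4). So the algebra is type C_6, i.e. sp(12).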